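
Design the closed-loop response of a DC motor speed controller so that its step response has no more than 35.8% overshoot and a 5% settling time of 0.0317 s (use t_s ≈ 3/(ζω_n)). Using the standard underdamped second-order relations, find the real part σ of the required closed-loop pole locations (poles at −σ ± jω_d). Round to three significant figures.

The settling-time spec alone fixes σ = ζω_n = 3/t_s = 3/0.0317 = 94.6.
(Overshoot then fixes ζ = 0.311 and hence ω_d = σ·√(1−ζ²)/ζ = 289 rad/s.)

σ ≈ 94.6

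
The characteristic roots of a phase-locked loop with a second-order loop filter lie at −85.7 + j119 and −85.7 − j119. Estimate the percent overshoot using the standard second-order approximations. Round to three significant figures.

With σ = 85.7, ω_d = 119: ω_n = √(σ²+ω_d²) = 147 rad/s, ζ = σ/ω_n = 0.584.
%OS = 100·exp(−πζ/√(1−ζ²)) = 10.4%.

%OS ≈ 10.4%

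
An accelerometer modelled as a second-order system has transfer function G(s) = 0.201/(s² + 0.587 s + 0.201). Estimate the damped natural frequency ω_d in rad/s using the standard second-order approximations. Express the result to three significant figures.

ω_d ≈ 0.339 rad/s

Matching coefficients with s² + 2ζω_n s + ω_n² gives ω_n² = 0.201 ⇒ ω_n = 0.448 rad/s, and ζ = 0.587/(2ω_n) = 0.655.
ω_d = ω_n√(1−ζ²) = 0.339 rad/s.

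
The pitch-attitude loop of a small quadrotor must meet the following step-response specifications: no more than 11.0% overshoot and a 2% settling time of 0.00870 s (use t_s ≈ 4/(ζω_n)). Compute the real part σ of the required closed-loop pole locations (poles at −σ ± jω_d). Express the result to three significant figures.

The settling-time spec alone fixes σ = ζω_n = 4/t_s = 4/0.00870 = 460.
(Overshoot then fixes ζ = 0.575 and hence ω_d = σ·√(1−ζ²)/ζ = 654 rad/s.)

σ ≈ 460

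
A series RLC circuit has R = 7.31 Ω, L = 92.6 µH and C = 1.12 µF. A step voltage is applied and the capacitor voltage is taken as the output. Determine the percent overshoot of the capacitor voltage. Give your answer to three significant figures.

For a series RLC circuit (capacitor voltage as output), ω_n = 1/√(LC) = 1/√(92.6 µH · 1.12 µF) = 98200 rad/s.
ζ = (R/2)·√(C/L) = (7.31/2)·√(1.12 µF/92.6 µH) = 0.402.
%OS = 100·exp(−πζ/√(1−ζ²)) = 25.2%.

%OS ≈ 25.2%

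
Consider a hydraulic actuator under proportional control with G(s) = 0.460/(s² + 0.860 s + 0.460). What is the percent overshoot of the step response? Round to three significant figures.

Matching coefficients with s² + 2ζω_n s + ω_n² gives ω_n² = 0.460 ⇒ ω_n = 0.678 rad/s, and ζ = 0.860/(2ω_n) = 0.634.
%OS = 100 e^{−πζ/√(1−ζ²)} with ζ = 0.634 gives 7.61%.

%OS ≈ 7.61%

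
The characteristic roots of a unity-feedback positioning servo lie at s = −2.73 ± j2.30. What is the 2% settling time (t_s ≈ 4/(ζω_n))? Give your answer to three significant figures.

For poles at −σ ± jω_d, ζω_n = σ = 2.73, so t_s ≈ 4/σ = 1.47 s.

t_s ≈ 1.47 s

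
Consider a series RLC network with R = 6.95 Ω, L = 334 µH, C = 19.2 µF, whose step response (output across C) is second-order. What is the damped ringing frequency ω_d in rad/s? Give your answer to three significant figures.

For a series RLC circuit (capacitor voltage as output), ω_n = 1/√(LC) = 1/√(334 µH · 19.2 µF) = 12500 rad/s.
ζ = (R/2)·√(C/L) = (6.95/2)·√(19.2 µF/334 µH) = 0.833.
ω_d = ω_n√(1−ζ²) = 6910 rad/s.

ω_d ≈ 6910 rad/s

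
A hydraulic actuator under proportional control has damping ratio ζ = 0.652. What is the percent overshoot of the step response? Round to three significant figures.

For an underdamped second-order system, %OS = 100·exp(−πζ/√(1−ζ²)).
πζ/√(1−ζ²) = π·0.652/√(1−0.425) = 2.701, so %OS = 100·e^(−2.701) = 6.71%.

%OS ≈ 6.71%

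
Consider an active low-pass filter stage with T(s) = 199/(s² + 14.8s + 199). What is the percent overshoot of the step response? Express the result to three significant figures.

%OS ≈ 14.4%

ω_n = √199 = 14.1 rad/s; ζ = 14.8/(2·14.1) = 0.525.
Overshoot: exp(−π·0.525/√(1−0.525²)) = 0.144, i.e. 14.4%.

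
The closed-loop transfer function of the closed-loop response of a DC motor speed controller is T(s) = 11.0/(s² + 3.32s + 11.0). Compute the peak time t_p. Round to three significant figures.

ω_n = √11.0 = 3.32 rad/s; ζ = 3.32/(2·3.32) = 0.501.
ω_d = ω_n√(1−ζ²) = 2.87 rad/s. Then t_p = π/ω_d = 1.09 s.

t_p ≈ 1.09 s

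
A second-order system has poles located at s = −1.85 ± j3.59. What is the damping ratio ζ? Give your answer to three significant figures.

|pole| = ω_n = √(1.85² + 3.59²) = 4.04 rad/s; ζ = cos θ = σ/ω_n = 0.458.

ζ ≈ 0.458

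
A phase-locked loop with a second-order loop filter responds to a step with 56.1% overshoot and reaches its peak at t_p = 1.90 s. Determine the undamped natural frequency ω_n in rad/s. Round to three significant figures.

ω_n ≈ 1.68 rad/s

From the overshoot, ζ = −ln(OS)/√(π²+ln²(OS)) = 0.181.
t_p = π/ω_d ⇒ ω_d = 1.65 rad/s; then ω_n = ω_d/√(1−ζ²) = 1.68 rad/s.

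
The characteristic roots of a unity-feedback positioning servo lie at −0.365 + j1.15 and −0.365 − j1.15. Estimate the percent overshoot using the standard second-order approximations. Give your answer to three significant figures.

The poles are at −σ ± jω_d with σ = 0.365 and ω_d = 1.15, so ω_n = √(σ²+ω_d²) = 1.21 rad/s and ζ = σ/ω_n = 0.303.
Overshoot: exp(−π·0.303/√(1−0.303²)) = 0.369, i.e. 36.9%.

%OS ≈ 36.9%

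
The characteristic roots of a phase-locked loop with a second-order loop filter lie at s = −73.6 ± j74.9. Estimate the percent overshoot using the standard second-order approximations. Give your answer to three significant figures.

The poles are at −σ ± jω_d with σ = 73.6 and ω_d = 74.9, so ω_n = √(σ²+ω_d²) = 105 rad/s and ζ = σ/ω_n = 0.701.
%OS = 100·exp(−πζ/√(1−ζ²)) = 4.56%.

%OS ≈ 4.56%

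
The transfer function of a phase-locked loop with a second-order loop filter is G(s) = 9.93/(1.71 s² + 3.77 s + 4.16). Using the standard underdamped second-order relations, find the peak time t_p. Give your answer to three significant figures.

t_p ≈ 2.85 s

Dividing through by 1.71: denominator becomes s² + 2.205 s + 2.433.
So ω_n = √2.433 = 1.56 rad/s and ζ = 2.205/(2·1.56) = 0.707.
ω_d = 1.56·√(1 − 0.707²) = 1.10 rad/s. t_p = π/ω_d = 2.85 s.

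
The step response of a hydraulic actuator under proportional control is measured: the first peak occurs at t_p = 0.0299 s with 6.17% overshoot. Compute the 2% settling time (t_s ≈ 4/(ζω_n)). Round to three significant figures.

The overshoot fixes ζ = −ln(OS)/√(π²+ln²(OS)) = 0.663.
t_p = π/ω_d ⇒ ω_d = 105 rad/s; then ω_n = ω_d/√(1−ζ²) = 140 rad/s.
t_s ≈ 4/(ζω_n) = 4/(0.663·140) = 0.0429 s.

t_s ≈ 0.0429 s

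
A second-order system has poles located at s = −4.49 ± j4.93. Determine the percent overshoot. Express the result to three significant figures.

|pole| = ω_n = √(4.49² + 4.93²) = 6.67 rad/s; ζ = cos θ = σ/ω_n = 0.673.
%OS = 100·exp(−πζ/√(1−ζ²)) = 5.72%.

%OS ≈ 5.72%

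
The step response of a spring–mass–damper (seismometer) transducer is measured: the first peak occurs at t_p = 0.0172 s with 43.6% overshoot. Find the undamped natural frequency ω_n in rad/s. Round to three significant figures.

ζ from %OS: ζ = |ln 0.436|/√(π²+ln²0.436) = 0.255.
From t_p = π/ω_d, ω_d = π/0.0172 = 183 rad/s, so ω_n = ω_d/√(1−ζ²) = 189 rad/s.

ω_n ≈ 189 rad/s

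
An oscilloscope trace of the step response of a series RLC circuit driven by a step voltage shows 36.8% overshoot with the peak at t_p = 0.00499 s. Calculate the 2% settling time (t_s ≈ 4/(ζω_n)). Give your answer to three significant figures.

t_s ≈ 0.0200 s

The overshoot fixes ζ = −ln(OS)/√(π²+ln²(OS)) = 0.303.
t_p = π/ω_d ⇒ ω_d = 630 rad/s; then ω_n = ω_d/√(1−ζ²) = 661 rad/s.
t_s ≈ 4/(ζω_n) = 4/(0.303·661) = 0.0200 s.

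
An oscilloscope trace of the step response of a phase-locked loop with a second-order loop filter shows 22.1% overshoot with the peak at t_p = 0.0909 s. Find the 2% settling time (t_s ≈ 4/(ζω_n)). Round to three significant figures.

t_s ≈ 0.241 s

ζ from %OS: ζ = |ln 0.221|/√(π²+ln²0.221) = 0.433.
From t_p = π/ω_d, ω_d = π/0.0909 = 34.6 rad/s, so ω_n = ω_d/√(1−ζ²) = 38.3 rad/s.
t_s ≈ 4/(ζω_n) = 4/(0.433·38.3) = 0.241 s.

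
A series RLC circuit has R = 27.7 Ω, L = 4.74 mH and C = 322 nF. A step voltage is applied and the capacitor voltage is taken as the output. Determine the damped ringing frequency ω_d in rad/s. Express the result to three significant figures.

ω_d ≈ 25400 rad/s

For a series RLC circuit (capacitor voltage as output), ω_n = 1/√(LC) = 1/√(4.74 mH · 322 nF) = 25600 rad/s.
ζ = (R/2)·√(C/L) = (27.7/2)·√(322 nF/4.74 mH) = 0.114.
ω_d = 25600·√(1 − 0.114²) = 25400 rad/s.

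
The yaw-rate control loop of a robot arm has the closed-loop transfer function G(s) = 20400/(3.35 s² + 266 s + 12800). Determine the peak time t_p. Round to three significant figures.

Dividing through by 3.35: denominator becomes s² + 79.40 s + 3821.
So ω_n = √3821 = 61.8 rad/s and ζ = 79.40/(2·61.8) = 0.642.
ω_d = ω_n√(1−ζ²) = 47.4 rad/s. t_p = π/ω_d = 0.0663 s.

t_p ≈ 0.0663 s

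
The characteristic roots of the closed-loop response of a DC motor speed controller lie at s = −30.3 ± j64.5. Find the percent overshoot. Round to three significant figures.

%OS ≈ 22.9%

The poles are at −σ ± jω_d with σ = 30.3 and ω_d = 64.5, so ω_n = √(σ²+ω_d²) = 71.3 rad/s and ζ = σ/ω_n = 0.425.
Overshoot: exp(−π·0.425/√(1−0.425²)) = 0.229, i.e. 22.9%.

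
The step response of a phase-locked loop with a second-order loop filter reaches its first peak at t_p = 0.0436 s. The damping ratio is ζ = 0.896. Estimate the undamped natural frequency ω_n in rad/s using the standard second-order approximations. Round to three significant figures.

Peak time t_p = π/ω_d, so ω_d = π/t_p = π/0.0436 = 72.1 rad/s.
ω_n = ω_d/√(1−ζ²) = 72.1/√0.197 = 162 rad/s.

ω_n ≈ 162 rad/s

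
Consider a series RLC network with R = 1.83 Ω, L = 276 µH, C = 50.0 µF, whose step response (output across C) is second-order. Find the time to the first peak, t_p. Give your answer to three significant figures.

For a series RLC circuit (capacitor voltage as output), ω_n = 1/√(LC) = 1/√(276 µH · 50.0 µF) = 8510 rad/s.
ζ = (R/2)·√(C/L) = (1.83/2)·√(50.0 µF/276 µH) = 0.389.
The damped frequency ω_d = ω_n√(1−ζ²) = 7840 rad/s. t_p = π/ω_d = 0.000401 s.

t_p ≈ 0.000401 s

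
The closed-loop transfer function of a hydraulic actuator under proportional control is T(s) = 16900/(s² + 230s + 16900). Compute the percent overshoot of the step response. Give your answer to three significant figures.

%OS ≈ 0.258%

Comparing the denominator to s² + 2ζω_n s + ω_n²: ω_n = √16900 = 130 rad/s, and 2ζω_n = 230 so ζ = 230/(2·130) = 0.885.
%OS = 100 e^{−πζ/√(1−ζ²)} with ζ = 0.885 gives 0.258%.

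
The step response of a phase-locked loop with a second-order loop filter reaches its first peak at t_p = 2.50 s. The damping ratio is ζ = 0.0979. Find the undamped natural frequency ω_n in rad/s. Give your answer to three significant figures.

ω_n ≈ 1.26 rad/s

Peak time t_p = π/ω_d, so ω_d = π/t_p = π/2.50 = 1.26 rad/s.
ω_n = ω_d/√(1−ζ²) = 1.26/√0.990 = 1.26 rad/s.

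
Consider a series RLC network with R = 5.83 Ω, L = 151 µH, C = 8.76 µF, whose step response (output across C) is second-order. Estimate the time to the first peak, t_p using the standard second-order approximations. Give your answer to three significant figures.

For a series RLC circuit (capacitor voltage as output), ω_n = 1/√(LC) = 1/√(151 µH · 8.76 µF) = 27500 rad/s.
ζ = (R/2)·√(C/L) = (5.83/2)·√(8.76 µF/151 µH) = 0.702.
ω_d = ω_n√(1−ζ²) = 19600 rad/s. t_p = π/ω_d = 0.000160 s.

t_p ≈ 0.000160 s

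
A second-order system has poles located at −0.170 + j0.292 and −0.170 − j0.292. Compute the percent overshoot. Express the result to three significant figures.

%OS ≈ 16.1%

The poles are at −σ ± jω_d with σ = 0.170 and ω_d = 0.292, so ω_n = √(σ²+ω_d²) = 0.338 rad/s and ζ = σ/ω_n = 0.503.
%OS = 100 e^{−πζ/√(1−ζ²)} with ζ = 0.503 gives 16.1%.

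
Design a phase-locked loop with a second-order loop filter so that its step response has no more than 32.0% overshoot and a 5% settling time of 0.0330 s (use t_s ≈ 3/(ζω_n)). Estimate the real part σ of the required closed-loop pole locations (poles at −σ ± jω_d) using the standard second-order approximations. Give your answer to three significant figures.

The settling-time spec alone fixes σ = ζω_n = 3/t_s = 3/0.0330 = 90.9.
(Overshoot then fixes ζ = 0.341 and hence ω_d = σ·√(1−ζ²)/ζ = 251 rad/s.)

σ ≈ 90.9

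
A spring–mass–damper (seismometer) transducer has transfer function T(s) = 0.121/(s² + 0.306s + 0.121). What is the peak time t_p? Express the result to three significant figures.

Matching coefficients with s² + 2ζω_n s + ω_n² gives ω_n² = 0.121 ⇒ ω_n = 0.348 rad/s, and ζ = 0.306/(2ω_n) = 0.440.
ω_d = ω_n√(1−ζ²) = 0.312 rad/s. Then t_p = π/ω_d = 10.1 s.

t_p ≈ 10.1 s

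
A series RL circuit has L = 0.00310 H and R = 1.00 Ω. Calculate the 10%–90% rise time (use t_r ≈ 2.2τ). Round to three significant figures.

τ = L/R = 0.00310/1.00 = 0.00310 s.
t_r ≈ 2.2τ = 0.00682 s.

t_r ≈ 0.00682 s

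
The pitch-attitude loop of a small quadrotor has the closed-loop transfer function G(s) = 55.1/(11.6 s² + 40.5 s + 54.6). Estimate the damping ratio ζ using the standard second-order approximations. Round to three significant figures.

Dividing through by 11.6: denominator becomes s² + 3.491 s + 4.707.
So ω_n = √4.707 = 2.17 rad/s and ζ = 3.491/(2·2.17) = 0.805.

ζ ≈ 0.805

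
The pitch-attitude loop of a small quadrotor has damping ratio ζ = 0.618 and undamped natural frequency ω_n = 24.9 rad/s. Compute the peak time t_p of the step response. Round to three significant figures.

t_p ≈ 0.160 s

The damped frequency is ω_d = ω_n√(1−ζ²) = 24.9·√(1−0.382) = 19.6 rad/s.
Peak time t_p = π/ω_d = π/19.6 = 0.160 s.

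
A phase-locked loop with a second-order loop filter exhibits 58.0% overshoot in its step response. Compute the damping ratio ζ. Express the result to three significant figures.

ζ = −ln(OS)/√(π² + (ln OS)²). With OS = 0.580, ln OS = −0.5447 and ζ = 0.5447/3.188 = 0.171.

ζ ≈ 0.171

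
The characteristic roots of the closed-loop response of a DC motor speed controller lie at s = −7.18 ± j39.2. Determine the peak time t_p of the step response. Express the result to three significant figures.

t_p = π/ω_d with ω_d = 39.2 (the imaginary part), so t_p = 0.0801 s.

t_p ≈ 0.0801 s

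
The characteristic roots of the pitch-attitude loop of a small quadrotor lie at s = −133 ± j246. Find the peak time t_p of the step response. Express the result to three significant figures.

t_p ≈ 0.0128 s

t_p = π/ω_d with ω_d = 246 (the imaginary part), so t_p = 0.0128 s.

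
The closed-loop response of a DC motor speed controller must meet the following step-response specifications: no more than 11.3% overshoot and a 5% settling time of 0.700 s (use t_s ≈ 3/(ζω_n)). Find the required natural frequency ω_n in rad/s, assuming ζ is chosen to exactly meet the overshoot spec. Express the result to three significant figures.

ω_n ≈ 7.52 rad/s

Inverting the overshoot relation: ζ = |ln 0.113|/√(π² + ln²0.113) = 0.570.
From t_s ≈ 3/(ζω_n): ω_n = 3/(ζ·t_s) = 3/(0.570·0.700) = 7.52 rad/s.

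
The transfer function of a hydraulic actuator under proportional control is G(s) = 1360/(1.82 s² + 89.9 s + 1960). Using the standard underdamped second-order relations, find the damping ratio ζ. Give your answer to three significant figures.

ζ ≈ 0.753

Dividing through by 1.82: denominator becomes s² + 49.40 s + 1077.
So ω_n = √1077 = 32.8 rad/s and ζ = 49.40/(2·32.8) = 0.753.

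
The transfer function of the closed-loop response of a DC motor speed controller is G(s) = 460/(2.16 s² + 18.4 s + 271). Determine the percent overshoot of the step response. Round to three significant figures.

Dividing through by 2.16: denominator becomes s² + 8.519 s + 125.5.
So ω_n = √125.5 = 11.2 rad/s and ζ = 8.519/(2·11.2) = 0.380.
%OS = 100·exp(−πζ/√(1−ζ²)) = 27.5%.

%OS ≈ 27.5%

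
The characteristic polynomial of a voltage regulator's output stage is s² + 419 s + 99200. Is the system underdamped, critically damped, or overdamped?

a² − 4b = 419² − 4·99200 < 0 (complex roots); the system is underdamped.

underdamped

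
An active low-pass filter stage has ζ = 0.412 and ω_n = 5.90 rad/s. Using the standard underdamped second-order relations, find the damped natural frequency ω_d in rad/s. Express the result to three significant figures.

ω_d ≈ 5.38 rad/s

ω_d = ω_n√(1−ζ²) = 5.90·√0.830 = 5.38 rad/s.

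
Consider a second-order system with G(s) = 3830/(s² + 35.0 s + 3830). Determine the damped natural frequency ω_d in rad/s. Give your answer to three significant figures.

Matching coefficients with s² + 2ζω_n s + ω_n² gives ω_n² = 3830 ⇒ ω_n = 61.9 rad/s, and ζ = 35.0/(2ω_n) = 0.283.
ω_d = ω_n√(1−ζ²) = 59.4 rad/s.

ω_d ≈ 59.4 rad/s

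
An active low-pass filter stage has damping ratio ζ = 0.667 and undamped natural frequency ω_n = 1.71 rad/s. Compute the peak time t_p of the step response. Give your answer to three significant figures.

The damped frequency is ω_d = ω_n√(1−ζ²) = 1.71·√(1−0.445) = 1.27 rad/s.
Peak time t_p = π/ω_d = π/1.27 = 2.47 s.

t_p ≈ 2.47 s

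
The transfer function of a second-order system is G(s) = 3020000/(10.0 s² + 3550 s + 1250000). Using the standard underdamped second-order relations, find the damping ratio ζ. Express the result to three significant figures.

Dividing through by 10.0: denominator becomes s² + 355.0 s + 125000.
So ω_n = √125000 = 354 rad/s and ζ = 355.0/(2·354) = 0.502.

ζ ≈ 0.502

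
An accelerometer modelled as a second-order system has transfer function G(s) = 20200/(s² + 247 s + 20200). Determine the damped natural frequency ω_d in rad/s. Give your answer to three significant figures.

ω_d ≈ 70.3 rad/s

ω_n = √20200 = 142 rad/s; ζ = 247/(2·142) = 0.869.
The damped frequency ω_d = ω_n√(1−ζ²) = 70.3 rad/s.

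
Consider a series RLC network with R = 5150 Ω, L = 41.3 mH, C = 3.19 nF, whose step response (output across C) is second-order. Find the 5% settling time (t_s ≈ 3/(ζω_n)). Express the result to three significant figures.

For a series RLC circuit (capacitor voltage as output), ω_n = 1/√(LC) = 1/√(41.3 mH · 3.19 nF) = 87100 rad/s.
ζ = (R/2)·√(C/L) = (5150/2)·√(3.19 nF/41.3 mH) = 0.716.
t_s ≈ 3/(ζω_n) = 0.0000481 s.

t_s ≈ 0.0000481 s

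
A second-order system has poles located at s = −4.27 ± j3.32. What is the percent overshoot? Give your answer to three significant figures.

|pole| = ω_n = √(4.27² + 3.32²) = 5.41 rad/s; ζ = cos θ = σ/ω_n = 0.789.
%OS = 100 e^{−πζ/√(1−ζ²)} with ζ = 0.789 gives 1.76%.

%OS ≈ 1.76%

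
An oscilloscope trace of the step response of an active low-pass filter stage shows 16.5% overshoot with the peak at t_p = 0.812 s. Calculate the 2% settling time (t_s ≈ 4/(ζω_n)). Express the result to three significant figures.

The overshoot fixes ζ = −ln(OS)/√(π²+ln²(OS)) = 0.498.
t_p = π/ω_d ⇒ ω_d = 3.87 rad/s; then ω_n = ω_d/√(1−ζ²) = 4.46 rad/s.
t_s ≈ 4/(ζω_n) = 4/(0.498·4.46) = 1.80 s.

t_s ≈ 1.80 s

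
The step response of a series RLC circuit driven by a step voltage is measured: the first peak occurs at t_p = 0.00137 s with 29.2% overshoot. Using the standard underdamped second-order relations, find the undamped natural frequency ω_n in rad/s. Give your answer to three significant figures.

The overshoot fixes ζ = −ln(OS)/√(π²+ln²(OS)) = 0.365.
From t_p = π/ω_d, ω_d = π/0.00137 = 2290 rad/s, so ω_n = ω_d/√(1−ζ²) = 2460 rad/s.

ω_n ≈ 2460 rad/s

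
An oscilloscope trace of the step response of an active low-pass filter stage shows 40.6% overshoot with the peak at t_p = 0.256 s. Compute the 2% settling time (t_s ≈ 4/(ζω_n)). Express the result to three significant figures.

From the overshoot, ζ = −ln(OS)/√(π²+ln²(OS)) = 0.276.
From t_p = π/ω_d, ω_d = π/0.256 = 12.3 rad/s, so ω_n = ω_d/√(1−ζ²) = 12.8 rad/s.
t_s ≈ 4/(ζω_n) = 4/(0.276·12.8) = 1.14 s.

t_s ≈ 1.14 s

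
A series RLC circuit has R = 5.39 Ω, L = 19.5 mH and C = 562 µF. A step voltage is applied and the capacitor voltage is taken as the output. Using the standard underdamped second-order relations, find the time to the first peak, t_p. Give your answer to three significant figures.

t_p ≈ 0.0117 s

For a series RLC circuit (capacitor voltage as output), ω_n = 1/√(LC) = 1/√(19.5 mH · 562 µF) = 302 rad/s.
ζ = (R/2)·√(C/L) = (5.39/2)·√(562 µF/19.5 mH) = 0.458.
The damped frequency ω_d = ω_n√(1−ζ²) = 269 rad/s. t_p = π/ω_d = 0.0117 s.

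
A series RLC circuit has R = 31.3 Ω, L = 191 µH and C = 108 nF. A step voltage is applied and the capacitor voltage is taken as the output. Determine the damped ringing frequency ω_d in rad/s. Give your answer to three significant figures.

For a series RLC circuit (capacitor voltage as output), ω_n = 1/√(LC) = 1/√(191 µH · 108 nF) = 220000 rad/s.
ζ = (R/2)·√(C/L) = (31.3/2)·√(108 nF/191 µH) = 0.372.
ω_d = 220000·√(1 − 0.372²) = 204000 rad/s.

ω_d ≈ 204000 rad/s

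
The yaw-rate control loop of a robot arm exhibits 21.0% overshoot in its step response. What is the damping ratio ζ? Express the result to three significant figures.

From %OS = 100·exp(−πζ/√(1−ζ²)), invert to get ζ = −ln(OS)/√(π² + ln²(OS)) with OS = 0.210.
−ln 0.210 = 1.561, so ζ = 1.561/√(π² + 2.436) = 0.445.

ζ ≈ 0.445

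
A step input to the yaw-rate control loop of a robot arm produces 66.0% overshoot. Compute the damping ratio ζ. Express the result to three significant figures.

ζ ≈ 0.131

ζ = −ln(OS)/√(π² + (ln OS)²). With OS = 0.660, ln OS = −0.4155 and ζ = 0.4155/3.169 = 0.131.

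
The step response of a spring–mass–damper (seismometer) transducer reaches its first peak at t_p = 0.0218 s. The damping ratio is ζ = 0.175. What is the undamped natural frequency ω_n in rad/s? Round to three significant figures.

Peak time t_p = π/ω_d, so ω_d = π/t_p = π/0.0218 = 144 rad/s.
ω_n = ω_d/√(1−ζ²) = 144/√0.969 = 146 rad/s.

ω_n ≈ 146 rad/s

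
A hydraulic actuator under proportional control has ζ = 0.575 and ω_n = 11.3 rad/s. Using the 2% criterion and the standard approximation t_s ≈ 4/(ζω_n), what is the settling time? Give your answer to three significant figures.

t_s ≈ 0.616 s

t_s ≈ 4/(ζω_n) = 4/(0.575 × 11.3) = 0.616 s.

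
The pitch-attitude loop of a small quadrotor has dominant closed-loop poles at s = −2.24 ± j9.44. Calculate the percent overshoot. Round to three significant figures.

%OS ≈ 47.5%

With σ = 2.24, ω_d = 9.44: ω_n = √(σ²+ω_d²) = 9.70 rad/s, ζ = σ/ω_n = 0.231.
%OS = 100 e^{−πζ/√(1−ζ²)} with ζ = 0.231 gives 47.5%.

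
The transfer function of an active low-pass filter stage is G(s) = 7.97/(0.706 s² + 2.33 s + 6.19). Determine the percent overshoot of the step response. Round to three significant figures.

%OS ≈ 12.1%

Dividing through by 0.706: denominator becomes s² + 3.300 s + 8.768.
So ω_n = √8.768 = 2.96 rad/s and ζ = 3.300/(2·2.96) = 0.557.
%OS = 100 e^{−πζ/√(1−ζ²)} with ζ = 0.557 gives 12.1%.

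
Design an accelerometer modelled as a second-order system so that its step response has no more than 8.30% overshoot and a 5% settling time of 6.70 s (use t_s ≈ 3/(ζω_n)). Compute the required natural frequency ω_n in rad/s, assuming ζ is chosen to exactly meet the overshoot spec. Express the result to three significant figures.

ω_n ≈ 0.721 rad/s

Inverting the overshoot relation: ζ = |ln 0.0830|/√(π² + ln²0.0830) = 0.621.
From t_s ≈ 3/(ζω_n): ω_n = 3/(ζ·t_s) = 3/(0.621·6.70) = 0.721 rad/s.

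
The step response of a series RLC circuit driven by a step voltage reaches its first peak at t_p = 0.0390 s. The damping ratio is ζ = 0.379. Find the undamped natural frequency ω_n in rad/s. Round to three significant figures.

Peak time t_p = π/ω_d, so ω_d = π/t_p = π/0.0390 = 80.6 rad/s.
ω_n = ω_d/√(1−ζ²) = 80.6/√0.856 = 87.0 rad/s.

ω_n ≈ 87.0 rad/s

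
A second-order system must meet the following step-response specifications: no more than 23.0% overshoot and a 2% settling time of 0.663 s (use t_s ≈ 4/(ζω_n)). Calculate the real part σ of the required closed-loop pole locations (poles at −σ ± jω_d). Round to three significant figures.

The settling-time spec alone fixes σ = ζω_n = 4/t_s = 4/0.663 = 6.03.
(Overshoot then fixes ζ = 0.424 and hence ω_d = σ·√(1−ζ²)/ζ = 12.9 rad/s.)

σ ≈ 6.03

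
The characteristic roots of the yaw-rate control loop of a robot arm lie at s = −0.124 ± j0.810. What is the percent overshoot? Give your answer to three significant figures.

The poles are at −σ ± jω_d with σ = 0.124 and ω_d = 0.810, so ω_n = √(σ²+ω_d²) = 0.819 rad/s and ζ = σ/ω_n = 0.151.
%OS = 100 e^{−πζ/√(1−ζ²)} with ζ = 0.151 gives 61.8%.

%OS ≈ 61.8%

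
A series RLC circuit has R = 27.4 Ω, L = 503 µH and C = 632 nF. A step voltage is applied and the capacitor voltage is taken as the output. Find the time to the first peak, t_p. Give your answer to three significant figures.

For a series RLC circuit (capacitor voltage as output), ω_n = 1/√(LC) = 1/√(503 µH · 632 nF) = 56100 rad/s.
ζ = (R/2)·√(C/L) = (27.4/2)·√(632 nF/503 µH) = 0.486.
ω_d = ω_n√(1−ζ²) = 49000 rad/s. t_p = π/ω_d = 0.0000641 s.

t_p ≈ 0.0000641 s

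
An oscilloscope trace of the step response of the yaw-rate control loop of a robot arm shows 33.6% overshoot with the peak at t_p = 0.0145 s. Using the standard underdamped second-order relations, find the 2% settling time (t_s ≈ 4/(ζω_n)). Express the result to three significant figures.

The overshoot fixes ζ = −ln(OS)/√(π²+ln²(OS)) = 0.328.
t_p = π/ω_d ⇒ ω_d = 217 rad/s; then ω_n = ω_d/√(1−ζ²) = 229 rad/s.
t_s ≈ 4/(ζω_n) = 4/(0.328·229) = 0.0532 s.

t_s ≈ 0.0532 s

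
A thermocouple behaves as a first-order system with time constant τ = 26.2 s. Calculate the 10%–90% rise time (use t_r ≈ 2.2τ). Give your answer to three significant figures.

t_r ≈ 2.2τ = 57.6 s.

t_r ≈ 57.6 s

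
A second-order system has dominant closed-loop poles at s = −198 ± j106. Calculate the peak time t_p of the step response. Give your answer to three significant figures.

t_p ≈ 0.0296 s

t_p = π/ω_d with ω_d = 106 (the imaginary part), so t_p = 0.0296 s.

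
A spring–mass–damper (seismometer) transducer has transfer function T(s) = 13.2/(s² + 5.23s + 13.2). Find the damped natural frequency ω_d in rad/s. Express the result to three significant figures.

ω_d ≈ 2.52 rad/s

Comparing the denominator to s² + 2ζω_n s + ω_n²: ω_n = √13.2 = 3.63 rad/s, and 2ζω_n = 5.23 so ζ = 5.23/(2·3.63) = 0.720.
ω_d = 3.63·√(1 − 0.720²) = 2.52 rad/s.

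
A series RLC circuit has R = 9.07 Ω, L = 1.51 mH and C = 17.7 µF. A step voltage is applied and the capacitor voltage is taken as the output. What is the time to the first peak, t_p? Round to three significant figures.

For a series RLC circuit (capacitor voltage as output), ω_n = 1/√(LC) = 1/√(1.51 mH · 17.7 µF) = 6120 rad/s.
ζ = (R/2)·√(C/L) = (9.07/2)·√(17.7 µF/1.51 mH) = 0.491.
ω_d = ω_n√(1−ζ²) = 5330 rad/s. t_p = π/ω_d = 0.000590 s.

t_p ≈ 0.000590 s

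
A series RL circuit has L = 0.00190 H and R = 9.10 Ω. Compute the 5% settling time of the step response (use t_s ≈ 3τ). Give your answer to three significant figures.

τ = L/R = 0.00190/9.10 = 0.000209 s.
t_s ≈ 3τ = 0.000626 s.

t_s ≈ 0.000626 s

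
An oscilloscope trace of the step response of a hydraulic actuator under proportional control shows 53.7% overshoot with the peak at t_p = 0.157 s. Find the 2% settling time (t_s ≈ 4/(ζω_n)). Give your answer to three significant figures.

ζ from %OS: ζ = |ln 0.537|/√(π²+ln²0.537) = 0.194.
t_p = π/ω_d ⇒ ω_d = 20.0 rad/s; then ω_n = ω_d/√(1−ζ²) = 20.4 rad/s.
t_s ≈ 4/(ζω_n) = 4/(0.194·20.4) = 1.01 s.

t_s ≈ 1.01 s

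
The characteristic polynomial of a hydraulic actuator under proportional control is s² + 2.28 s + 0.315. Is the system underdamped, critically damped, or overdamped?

a² − 4b = 3.9 > 0 (two distinct real roots); the system is overdamped.

overdamped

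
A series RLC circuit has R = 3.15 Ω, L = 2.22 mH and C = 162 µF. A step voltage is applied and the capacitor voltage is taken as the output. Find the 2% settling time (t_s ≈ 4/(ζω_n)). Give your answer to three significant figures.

For a series RLC circuit (capacitor voltage as output), ω_n = 1/√(LC) = 1/√(2.22 mH · 162 µF) = 1670 rad/s.
ζ = (R/2)·√(C/L) = (3.15/2)·√(162 µF/2.22 mH) = 0.425.
t_s ≈ 4/(ζω_n) = 0.00564 s.

t_s ≈ 0.00564 s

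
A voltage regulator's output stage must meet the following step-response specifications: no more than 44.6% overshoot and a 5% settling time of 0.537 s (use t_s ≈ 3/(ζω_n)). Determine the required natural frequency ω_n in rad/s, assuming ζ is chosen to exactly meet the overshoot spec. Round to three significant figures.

ζ = −ln(OS)/√(π² + (ln OS)²). With OS = 0.446, ln OS = −0.8074 and ζ = 0.8074/3.244 = 0.249.
From t_s ≈ 3/(ζω_n): ω_n = 3/(ζ·t_s) = 3/(0.249·0.537) = 22.4 rad/s.

ω_n ≈ 22.4 rad/s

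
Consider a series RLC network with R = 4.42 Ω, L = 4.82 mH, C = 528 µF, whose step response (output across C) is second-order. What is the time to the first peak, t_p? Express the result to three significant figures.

For a series RLC circuit (capacitor voltage as output), ω_n = 1/√(LC) = 1/√(4.82 mH · 528 µF) = 627 rad/s.
ζ = (R/2)·√(C/L) = (4.42/2)·√(528 µF/4.82 mH) = 0.731.
ω_d = ω_n√(1−ζ²) = 427 rad/s. t_p = π/ω_d = 0.00735 s.

t_p ≈ 0.00735 s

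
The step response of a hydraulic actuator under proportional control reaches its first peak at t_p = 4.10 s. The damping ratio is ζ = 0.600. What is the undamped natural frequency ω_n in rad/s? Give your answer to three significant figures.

ω_n ≈ 0.958 rad/s

Peak time t_p = π/ω_d, so ω_d = π/t_p = π/4.10 = 0.766 rad/s.
ω_n = ω_d/√(1−ζ²) = 0.766/√0.640 = 0.958 rad/s.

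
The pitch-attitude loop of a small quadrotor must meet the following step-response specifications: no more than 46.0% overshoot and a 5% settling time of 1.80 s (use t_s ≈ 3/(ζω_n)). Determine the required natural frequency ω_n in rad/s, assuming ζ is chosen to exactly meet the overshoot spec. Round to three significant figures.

ζ = −ln(OS)/√(π² + (ln OS)²). With OS = 0.460, ln OS = −0.7765 and ζ = 0.7765/3.236 = 0.240.
Then ω_n = 3/(ζ t_s) = 3/(0.240 × 1.80) = 6.95 rad/s.

ω_n ≈ 6.95 rad/s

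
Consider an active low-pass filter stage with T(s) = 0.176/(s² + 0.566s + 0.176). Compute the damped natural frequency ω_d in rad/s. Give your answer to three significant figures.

ω_d ≈ 0.310 rad/s

Matching coefficients with s² + 2ζω_n s + ω_n² gives ω_n² = 0.176 ⇒ ω_n = 0.420 rad/s, and ζ = 0.566/(2ω_n) = 0.675.
ω_d = ω_n√(1−ζ²) = 0.310 rad/s.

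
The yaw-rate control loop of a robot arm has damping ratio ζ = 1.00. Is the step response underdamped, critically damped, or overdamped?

Since ζ = 1, the system is critically damped.

critically damped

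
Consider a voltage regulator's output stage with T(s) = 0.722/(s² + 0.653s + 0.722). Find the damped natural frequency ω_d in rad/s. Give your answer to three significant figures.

ω_d ≈ 0.784 rad/s

Comparing the denominator to s² + 2ζω_n s + ω_n²: ω_n = √0.722 = 0.850 rad/s, and 2ζω_n = 0.653 so ζ = 0.653/(2·0.850) = 0.384.
ω_d = ω_n√(1−ζ²) = 0.784 rad/s.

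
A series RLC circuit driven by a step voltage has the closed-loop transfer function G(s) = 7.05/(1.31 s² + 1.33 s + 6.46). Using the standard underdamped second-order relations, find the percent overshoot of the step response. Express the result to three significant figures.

%OS ≈ 47.8%

Dividing through by 1.31: denominator becomes s² + 1.015 s + 4.931.
So ω_n = √4.931 = 2.22 rad/s and ζ = 1.015/(2·2.22) = 0.229.
Overshoot: exp(−π·0.229/√(1−0.229²)) = 0.478, i.e. 47.8%.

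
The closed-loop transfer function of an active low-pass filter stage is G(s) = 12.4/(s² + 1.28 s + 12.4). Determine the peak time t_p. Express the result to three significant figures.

Matching coefficients with s² + 2ζω_n s + ω_n² gives ω_n² = 12.4 ⇒ ω_n = 3.52 rad/s, and ζ = 1.28/(2ω_n) = 0.182.
ω_d = ω_n√(1−ζ²) = 3.46 rad/s. Then t_p = π/ω_d = 0.907 s.

t_p ≈ 0.907 s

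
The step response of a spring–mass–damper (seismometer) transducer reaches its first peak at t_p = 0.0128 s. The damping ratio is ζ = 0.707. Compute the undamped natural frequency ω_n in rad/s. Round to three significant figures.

Peak time t_p = π/ω_d, so ω_d = π/t_p = π/0.0128 = 245 rad/s.
ω_n = ω_d/√(1−ζ²) = 245/√0.500 = 347 rad/s.

ω_n ≈ 347 rad/s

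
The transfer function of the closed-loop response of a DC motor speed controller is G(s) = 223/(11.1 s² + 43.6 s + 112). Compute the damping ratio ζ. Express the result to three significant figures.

Dividing through by 11.1: denominator becomes s² + 3.928 s + 10.09.
So ω_n = √10.09 = 3.18 rad/s and ζ = 3.928/(2·3.18) = 0.618.

ζ ≈ 0.618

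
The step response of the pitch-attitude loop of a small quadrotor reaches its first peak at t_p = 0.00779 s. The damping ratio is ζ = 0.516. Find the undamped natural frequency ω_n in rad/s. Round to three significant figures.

ω_n ≈ 471 rad/s

Peak time t_p = π/ω_d, so ω_d = π/t_p = π/0.00779 = 403 rad/s.
ω_n = ω_d/√(1−ζ²) = 403/√0.734 = 471 rad/s.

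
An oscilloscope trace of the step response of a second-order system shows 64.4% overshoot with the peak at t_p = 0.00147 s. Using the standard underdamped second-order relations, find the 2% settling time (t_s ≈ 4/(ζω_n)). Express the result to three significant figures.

t_s ≈ 0.0134 s

The overshoot fixes ζ = −ln(OS)/√(π²+ln²(OS)) = 0.139.
t_p = π/ω_d ⇒ ω_d = 2140 rad/s; then ω_n = ω_d/√(1−ζ²) = 2160 rad/s.
t_s ≈ 4/(ζω_n) = 4/(0.139·2160) = 0.0134 s.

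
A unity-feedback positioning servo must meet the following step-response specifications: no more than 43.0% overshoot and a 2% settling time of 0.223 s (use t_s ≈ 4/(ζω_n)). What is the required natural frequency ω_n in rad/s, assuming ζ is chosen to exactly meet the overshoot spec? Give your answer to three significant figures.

ζ = −ln(OS)/√(π² + (ln OS)²). With OS = 0.430, ln OS = −0.8440 and ζ = 0.8440/3.253 = 0.259.
From t_s ≈ 4/(ζω_n): ω_n = 4/(ζ·t_s) = 4/(0.259·0.223) = 69.1 rad/s.

ω_n ≈ 69.1 rad/s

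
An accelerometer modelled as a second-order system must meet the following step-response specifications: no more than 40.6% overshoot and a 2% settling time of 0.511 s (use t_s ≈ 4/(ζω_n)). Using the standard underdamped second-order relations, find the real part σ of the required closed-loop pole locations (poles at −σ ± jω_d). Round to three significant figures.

The settling-time spec alone fixes σ = ζω_n = 4/t_s = 4/0.511 = 7.83.
(Overshoot then fixes ζ = 0.276 and hence ω_d = σ·√(1−ζ²)/ζ = 27.3 rad/s.)

σ ≈ 7.83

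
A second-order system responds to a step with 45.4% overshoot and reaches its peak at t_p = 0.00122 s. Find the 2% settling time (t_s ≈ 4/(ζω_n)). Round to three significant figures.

From the overshoot, ζ = −ln(OS)/√(π²+ln²(OS)) = 0.244.
t_p = π/ω_d ⇒ ω_d = 2580 rad/s; then ω_n = ω_d/√(1−ζ²) = 2660 rad/s.
t_s ≈ 4/(ζω_n) = 4/(0.244·2660) = 0.00618 s.

t_s ≈ 0.00618 s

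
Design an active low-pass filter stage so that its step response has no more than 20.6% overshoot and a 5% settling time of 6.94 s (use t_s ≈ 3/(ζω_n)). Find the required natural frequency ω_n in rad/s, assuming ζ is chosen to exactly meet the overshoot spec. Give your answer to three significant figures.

ω_n ≈ 0.962 rad/s

Inverting the overshoot relation: ζ = |ln 0.206|/√(π² + ln²0.206) = 0.449.
Then ω_n = 3/(ζ t_s) = 3/(0.449 × 6.94) = 0.962 rad/s.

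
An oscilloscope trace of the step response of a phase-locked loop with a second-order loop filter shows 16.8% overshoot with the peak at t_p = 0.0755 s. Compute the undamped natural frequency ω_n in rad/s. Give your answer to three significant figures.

ω_n ≈ 47.9 rad/s

The overshoot fixes ζ = −ln(OS)/√(π²+ln²(OS)) = 0.494.
From t_p = π/ω_d, ω_d = π/0.0755 = 41.6 rad/s, so ω_n = ω_d/√(1−ζ²) = 47.9 rad/s.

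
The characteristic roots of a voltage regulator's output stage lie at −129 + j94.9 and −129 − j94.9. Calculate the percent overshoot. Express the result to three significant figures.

%OS ≈ 1.40%

|pole| = ω_n = √(129² + 94.9²) = 160 rad/s; ζ = cos θ = σ/ω_n = 0.806.
%OS = 100·exp(−πζ/√(1−ζ²)) = 1.40%.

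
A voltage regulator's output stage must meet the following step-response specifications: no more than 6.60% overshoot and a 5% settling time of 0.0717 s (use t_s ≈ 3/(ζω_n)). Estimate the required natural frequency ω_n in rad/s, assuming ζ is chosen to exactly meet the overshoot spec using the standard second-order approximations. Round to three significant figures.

ζ = −ln(OS)/√(π² + (ln OS)²). With OS = 0.0660, ln OS = −2.718 and ζ = 2.718/4.154 = 0.654.
From t_s ≈ 3/(ζω_n): ω_n = 3/(ζ·t_s) = 3/(0.654·0.0717) = 63.9 rad/s.

ω_n ≈ 63.9 rad/s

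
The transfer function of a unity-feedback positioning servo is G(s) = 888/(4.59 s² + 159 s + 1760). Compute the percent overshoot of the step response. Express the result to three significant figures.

%OS ≈ 0.259%

Dividing through by 4.59: denominator becomes s² + 34.64 s + 383.4.
So ω_n = √383.4 = 19.6 rad/s and ζ = 34.64/(2·19.6) = 0.885.
Overshoot: exp(−π·0.885/√(1−0.885²)) = 0.00259, i.e. 0.259%.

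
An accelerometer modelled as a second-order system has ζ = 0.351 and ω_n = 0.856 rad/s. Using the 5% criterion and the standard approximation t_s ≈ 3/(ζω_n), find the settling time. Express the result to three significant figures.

t_s ≈ 3/(ζω_n) = 3/(0.351 × 0.856) = 9.98 s.

t_s ≈ 9.98 s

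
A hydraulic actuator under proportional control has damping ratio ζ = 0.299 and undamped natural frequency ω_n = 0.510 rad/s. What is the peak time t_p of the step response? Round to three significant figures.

t_p ≈ 6.46 s

The damped frequency is ω_d = ω_n√(1−ζ²) = 0.510·√(1−0.0894) = 0.487 rad/s.
Peak time t_p = π/ω_d = π/0.487 = 6.46 s.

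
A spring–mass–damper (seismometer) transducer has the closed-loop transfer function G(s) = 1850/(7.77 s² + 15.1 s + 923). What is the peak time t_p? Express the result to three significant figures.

Dividing through by 7.77: denominator becomes s² + 1.943 s + 118.8.
So ω_n = √118.8 = 10.9 rad/s and ζ = 1.943/(2·10.9) = 0.0892.
ω_d = 10.9·√(1 − 0.0892²) = 10.9 rad/s. t_p = π/ω_d = 0.289 s.

t_p ≈ 0.289 s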